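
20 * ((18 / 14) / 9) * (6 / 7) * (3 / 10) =0.73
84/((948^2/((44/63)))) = 11/168507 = 0.00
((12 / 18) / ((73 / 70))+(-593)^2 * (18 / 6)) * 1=1054947.64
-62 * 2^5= -1984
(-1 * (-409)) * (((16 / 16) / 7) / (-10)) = -409 / 70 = -5.84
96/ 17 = 5.65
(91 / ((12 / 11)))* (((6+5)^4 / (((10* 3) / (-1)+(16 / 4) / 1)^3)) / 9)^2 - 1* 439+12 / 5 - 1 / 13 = -50347968607007 / 115486974720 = -435.96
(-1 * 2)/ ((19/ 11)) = -22/ 19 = -1.16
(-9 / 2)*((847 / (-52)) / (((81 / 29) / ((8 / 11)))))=2233 / 117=19.09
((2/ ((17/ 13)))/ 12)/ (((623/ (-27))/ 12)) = -0.07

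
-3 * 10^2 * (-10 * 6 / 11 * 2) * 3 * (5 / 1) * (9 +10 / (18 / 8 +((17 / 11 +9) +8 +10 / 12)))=2917620000 / 6281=464515.20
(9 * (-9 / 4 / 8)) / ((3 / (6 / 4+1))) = -135 / 64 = -2.11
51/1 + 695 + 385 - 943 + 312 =500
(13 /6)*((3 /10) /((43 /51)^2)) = 33813 /36980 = 0.91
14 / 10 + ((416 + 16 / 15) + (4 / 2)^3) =6397 / 15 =426.47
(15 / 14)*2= 15 / 7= 2.14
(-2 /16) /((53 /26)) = -13 /212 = -0.06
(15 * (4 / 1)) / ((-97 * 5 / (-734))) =8808 / 97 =90.80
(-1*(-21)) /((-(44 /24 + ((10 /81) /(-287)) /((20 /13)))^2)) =-11348883189 /1815867769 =-6.25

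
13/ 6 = 2.17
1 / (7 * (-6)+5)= -1 / 37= -0.03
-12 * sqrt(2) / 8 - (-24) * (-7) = -168 - 3 * sqrt(2) / 2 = -170.12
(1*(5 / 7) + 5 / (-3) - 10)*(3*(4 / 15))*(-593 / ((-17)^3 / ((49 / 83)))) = -763784 / 1223337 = -0.62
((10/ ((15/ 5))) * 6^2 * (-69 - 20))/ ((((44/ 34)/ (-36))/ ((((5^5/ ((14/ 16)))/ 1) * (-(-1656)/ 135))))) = 1002211200000/ 77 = 13015729870.13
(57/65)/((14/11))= 627/910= 0.69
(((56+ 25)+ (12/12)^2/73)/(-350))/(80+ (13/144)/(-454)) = -0.00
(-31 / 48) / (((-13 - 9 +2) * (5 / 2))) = 31 / 2400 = 0.01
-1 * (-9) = 9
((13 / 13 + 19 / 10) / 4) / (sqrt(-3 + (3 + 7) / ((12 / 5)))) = 29 * sqrt(42) / 280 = 0.67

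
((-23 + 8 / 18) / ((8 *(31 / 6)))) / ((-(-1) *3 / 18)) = -203 / 62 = -3.27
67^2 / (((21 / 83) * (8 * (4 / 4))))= 372587 / 168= 2217.78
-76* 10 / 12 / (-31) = 190 / 93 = 2.04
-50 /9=-5.56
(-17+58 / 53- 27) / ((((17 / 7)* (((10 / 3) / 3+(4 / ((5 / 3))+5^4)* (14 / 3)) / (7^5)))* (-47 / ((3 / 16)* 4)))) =1.62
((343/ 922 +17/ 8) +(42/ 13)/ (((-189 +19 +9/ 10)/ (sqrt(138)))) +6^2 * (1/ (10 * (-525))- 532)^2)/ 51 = 9589852921270771/ 48001625000- 140 * sqrt(138)/ 373711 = 199781.83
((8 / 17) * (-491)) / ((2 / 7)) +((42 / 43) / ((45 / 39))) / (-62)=-91631967 / 113305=-808.72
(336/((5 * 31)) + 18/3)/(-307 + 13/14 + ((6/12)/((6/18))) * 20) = -17724/599075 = -0.03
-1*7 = -7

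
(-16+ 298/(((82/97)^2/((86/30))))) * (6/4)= 59476583/33620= 1769.08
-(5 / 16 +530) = -8485 / 16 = -530.31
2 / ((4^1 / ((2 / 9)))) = 1 / 9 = 0.11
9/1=9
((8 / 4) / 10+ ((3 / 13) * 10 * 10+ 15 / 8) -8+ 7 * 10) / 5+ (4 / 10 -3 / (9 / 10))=113077 / 7800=14.50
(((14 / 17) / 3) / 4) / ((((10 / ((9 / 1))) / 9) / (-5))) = -189 / 68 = -2.78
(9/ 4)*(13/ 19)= 117/ 76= 1.54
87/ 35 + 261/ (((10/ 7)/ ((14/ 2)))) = 89697/ 70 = 1281.39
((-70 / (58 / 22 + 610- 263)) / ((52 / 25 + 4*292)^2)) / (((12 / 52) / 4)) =-3128125 / 1234103764644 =-0.00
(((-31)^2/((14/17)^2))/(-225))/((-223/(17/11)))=0.04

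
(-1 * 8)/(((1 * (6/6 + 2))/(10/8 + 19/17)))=-322/51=-6.31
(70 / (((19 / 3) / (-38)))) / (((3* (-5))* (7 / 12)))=48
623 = 623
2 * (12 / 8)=3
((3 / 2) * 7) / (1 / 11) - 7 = 217 / 2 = 108.50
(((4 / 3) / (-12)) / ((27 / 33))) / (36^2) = -0.00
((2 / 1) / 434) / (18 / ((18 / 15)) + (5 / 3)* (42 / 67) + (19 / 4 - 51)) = -268 / 1756615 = -0.00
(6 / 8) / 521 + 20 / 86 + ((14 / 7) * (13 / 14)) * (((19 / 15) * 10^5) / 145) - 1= 88494852413 / 54573708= 1621.57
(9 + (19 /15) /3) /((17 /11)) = 4664 /765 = 6.10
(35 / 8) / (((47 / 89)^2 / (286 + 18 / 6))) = 80120915 / 17672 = 4533.78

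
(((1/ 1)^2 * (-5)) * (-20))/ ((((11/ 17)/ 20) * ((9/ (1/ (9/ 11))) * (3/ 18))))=68000/ 27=2518.52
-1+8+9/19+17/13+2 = 2663/247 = 10.78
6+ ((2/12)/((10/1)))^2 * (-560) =263/45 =5.84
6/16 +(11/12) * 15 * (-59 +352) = 32233/8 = 4029.12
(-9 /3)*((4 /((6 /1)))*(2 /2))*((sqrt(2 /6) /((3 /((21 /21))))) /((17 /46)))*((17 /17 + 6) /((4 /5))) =-805*sqrt(3) /153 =-9.11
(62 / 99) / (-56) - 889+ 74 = -2259211 / 2772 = -815.01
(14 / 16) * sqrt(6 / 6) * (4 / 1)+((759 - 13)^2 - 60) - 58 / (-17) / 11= 208115969 / 374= 556459.81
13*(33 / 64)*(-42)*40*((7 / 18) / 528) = -3185 / 384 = -8.29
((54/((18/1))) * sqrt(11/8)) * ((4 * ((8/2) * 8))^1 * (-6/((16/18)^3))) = -6561 * sqrt(22)/8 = -3846.73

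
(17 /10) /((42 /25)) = 85 /84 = 1.01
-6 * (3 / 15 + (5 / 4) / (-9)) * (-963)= 3531 / 10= 353.10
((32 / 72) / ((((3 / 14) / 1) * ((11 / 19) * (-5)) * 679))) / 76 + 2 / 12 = 48011 / 288090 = 0.17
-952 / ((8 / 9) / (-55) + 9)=-471240 / 4447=-105.97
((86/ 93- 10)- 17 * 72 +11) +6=-113095/ 93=-1216.08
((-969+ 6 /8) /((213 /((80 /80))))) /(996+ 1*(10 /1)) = -0.00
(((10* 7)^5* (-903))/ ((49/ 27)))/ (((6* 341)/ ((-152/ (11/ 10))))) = 211854636000000/ 3751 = 56479508397.76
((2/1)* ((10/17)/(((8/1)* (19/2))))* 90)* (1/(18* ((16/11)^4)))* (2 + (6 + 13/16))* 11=567704775/338690048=1.68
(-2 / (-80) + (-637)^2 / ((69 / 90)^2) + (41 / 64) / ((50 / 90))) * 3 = 350585014299 / 169280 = 2071036.24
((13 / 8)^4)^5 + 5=19010728382403833673681 / 1152921504606846976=16489.18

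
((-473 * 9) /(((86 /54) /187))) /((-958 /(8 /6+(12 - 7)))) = 3165723 /958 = 3304.51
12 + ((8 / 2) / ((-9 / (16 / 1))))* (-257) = 16556 / 9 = 1839.56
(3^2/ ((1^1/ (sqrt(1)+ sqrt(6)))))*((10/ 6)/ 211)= 15/ 211+ 15*sqrt(6)/ 211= 0.25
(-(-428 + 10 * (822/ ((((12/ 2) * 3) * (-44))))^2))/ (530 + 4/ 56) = 25444237/ 32325876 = 0.79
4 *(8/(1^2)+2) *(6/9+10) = 1280/3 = 426.67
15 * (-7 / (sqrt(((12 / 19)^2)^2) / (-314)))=1983695 / 24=82653.96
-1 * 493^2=-243049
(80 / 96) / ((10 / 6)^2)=3 / 10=0.30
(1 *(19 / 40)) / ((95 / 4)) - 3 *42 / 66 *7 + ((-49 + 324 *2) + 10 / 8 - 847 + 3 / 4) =-259.34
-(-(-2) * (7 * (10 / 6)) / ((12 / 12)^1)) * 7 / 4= -245 / 6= -40.83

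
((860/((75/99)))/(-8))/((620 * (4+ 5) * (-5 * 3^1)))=473/279000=0.00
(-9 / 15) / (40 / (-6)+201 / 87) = 261 / 1895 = 0.14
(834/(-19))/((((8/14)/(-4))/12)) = 70056/19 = 3687.16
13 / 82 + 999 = 81931 / 82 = 999.16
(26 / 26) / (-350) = -1 / 350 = -0.00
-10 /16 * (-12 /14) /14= 15 /392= 0.04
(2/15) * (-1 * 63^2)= -2646/5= -529.20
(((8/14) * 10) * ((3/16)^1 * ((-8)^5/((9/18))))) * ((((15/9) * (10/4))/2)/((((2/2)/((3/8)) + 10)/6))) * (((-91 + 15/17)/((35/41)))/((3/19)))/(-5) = -7718338560/833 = -9265712.56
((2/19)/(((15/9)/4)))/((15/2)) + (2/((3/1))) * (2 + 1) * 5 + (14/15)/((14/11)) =15343/1425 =10.77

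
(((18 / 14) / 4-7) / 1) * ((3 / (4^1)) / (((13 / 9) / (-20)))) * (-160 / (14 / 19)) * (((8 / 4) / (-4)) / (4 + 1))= 959310 / 637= 1505.98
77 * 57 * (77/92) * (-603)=-203785659/92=-2215061.51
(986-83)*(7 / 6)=2107 / 2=1053.50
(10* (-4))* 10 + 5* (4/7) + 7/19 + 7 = -51840/133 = -389.77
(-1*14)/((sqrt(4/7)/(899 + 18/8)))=-16691.38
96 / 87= 32 / 29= 1.10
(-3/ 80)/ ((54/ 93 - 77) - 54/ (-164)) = 3813/ 7736840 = 0.00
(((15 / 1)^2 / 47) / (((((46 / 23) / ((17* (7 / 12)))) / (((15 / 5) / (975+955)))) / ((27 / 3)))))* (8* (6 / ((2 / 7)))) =1012095 / 18142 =55.79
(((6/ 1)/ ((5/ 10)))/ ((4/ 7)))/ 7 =3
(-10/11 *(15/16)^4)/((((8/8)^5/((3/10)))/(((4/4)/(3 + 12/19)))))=-961875/16580608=-0.06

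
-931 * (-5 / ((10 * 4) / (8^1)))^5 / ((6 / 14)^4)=2235331 / 81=27596.68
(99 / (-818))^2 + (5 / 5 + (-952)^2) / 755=1200.42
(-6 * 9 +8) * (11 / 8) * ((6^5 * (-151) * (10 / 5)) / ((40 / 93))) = 1726699194 / 5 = 345339838.80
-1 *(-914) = 914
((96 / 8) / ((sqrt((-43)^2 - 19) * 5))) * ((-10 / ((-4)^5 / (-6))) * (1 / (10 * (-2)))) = 3 * sqrt(1830) / 780800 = 0.00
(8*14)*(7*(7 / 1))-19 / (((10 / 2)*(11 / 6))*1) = 301726 / 55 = 5485.93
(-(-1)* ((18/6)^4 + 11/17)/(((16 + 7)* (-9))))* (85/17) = -6940/3519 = -1.97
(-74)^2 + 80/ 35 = 38348/ 7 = 5478.29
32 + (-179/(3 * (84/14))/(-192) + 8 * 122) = 3483827/3456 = 1008.05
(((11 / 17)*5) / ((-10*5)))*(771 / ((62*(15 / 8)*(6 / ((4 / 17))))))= -11308 / 671925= -0.02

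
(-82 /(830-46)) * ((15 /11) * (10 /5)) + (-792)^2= 1352380569 /2156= 627263.71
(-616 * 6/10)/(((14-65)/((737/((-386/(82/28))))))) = -664774/16405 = -40.52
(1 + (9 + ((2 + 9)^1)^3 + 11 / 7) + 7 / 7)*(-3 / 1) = -28215 / 7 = -4030.71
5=5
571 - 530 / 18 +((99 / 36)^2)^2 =1379513 / 2304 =598.75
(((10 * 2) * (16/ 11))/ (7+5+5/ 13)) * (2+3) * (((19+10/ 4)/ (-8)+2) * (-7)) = 1300/ 23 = 56.52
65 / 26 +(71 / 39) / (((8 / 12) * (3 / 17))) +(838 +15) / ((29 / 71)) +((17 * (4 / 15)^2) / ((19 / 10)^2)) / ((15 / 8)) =38703517478 / 18373095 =2106.53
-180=-180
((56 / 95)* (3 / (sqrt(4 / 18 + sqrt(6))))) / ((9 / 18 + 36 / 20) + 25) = 48 / (247* sqrt(2 + 9* sqrt(6))) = 0.04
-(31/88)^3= -29791/681472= -0.04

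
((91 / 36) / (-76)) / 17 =-91 / 46512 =-0.00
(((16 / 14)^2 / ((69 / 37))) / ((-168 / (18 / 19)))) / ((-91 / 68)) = 40256 / 13640081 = 0.00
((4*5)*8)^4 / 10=65536000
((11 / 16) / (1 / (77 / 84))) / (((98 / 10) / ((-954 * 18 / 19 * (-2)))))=865755 / 7448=116.24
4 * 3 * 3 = 36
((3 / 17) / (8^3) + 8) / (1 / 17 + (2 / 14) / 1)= 487445 / 12288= 39.67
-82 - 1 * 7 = -89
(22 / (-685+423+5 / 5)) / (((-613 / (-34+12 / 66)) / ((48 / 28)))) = -992 / 124439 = -0.01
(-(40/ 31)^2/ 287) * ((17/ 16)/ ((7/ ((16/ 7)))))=-27200/ 13514543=-0.00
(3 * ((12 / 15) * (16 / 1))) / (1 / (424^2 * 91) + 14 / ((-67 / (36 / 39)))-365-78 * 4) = -210450100224 / 3711336193265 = -0.06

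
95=95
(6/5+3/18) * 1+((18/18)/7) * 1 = 1.51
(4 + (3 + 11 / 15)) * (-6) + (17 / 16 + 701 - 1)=52373 / 80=654.66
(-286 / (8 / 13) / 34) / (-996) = 1859 / 135456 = 0.01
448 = 448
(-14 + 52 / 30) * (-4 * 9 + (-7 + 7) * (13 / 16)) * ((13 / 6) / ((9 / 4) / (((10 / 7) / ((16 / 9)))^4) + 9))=435942000 / 6559249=66.46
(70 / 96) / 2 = 35 / 96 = 0.36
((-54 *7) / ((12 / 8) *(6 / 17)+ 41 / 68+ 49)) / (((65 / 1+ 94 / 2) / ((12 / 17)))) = -162 / 3409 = -0.05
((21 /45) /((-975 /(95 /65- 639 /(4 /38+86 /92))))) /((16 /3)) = 1877827 /34138000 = 0.06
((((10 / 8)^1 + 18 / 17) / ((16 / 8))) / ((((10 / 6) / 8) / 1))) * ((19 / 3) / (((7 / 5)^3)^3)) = 1165234375 / 686011319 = 1.70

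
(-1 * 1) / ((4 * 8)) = -1 / 32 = -0.03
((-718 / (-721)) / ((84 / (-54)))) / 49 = -3231 / 247303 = -0.01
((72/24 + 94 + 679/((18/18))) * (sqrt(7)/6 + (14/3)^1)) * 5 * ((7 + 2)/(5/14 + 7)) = 81480 * sqrt(7)/103 + 2281440/103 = 24242.87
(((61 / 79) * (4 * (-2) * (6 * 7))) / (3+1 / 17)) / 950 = -43554 / 487825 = -0.09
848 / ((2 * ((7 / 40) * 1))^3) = 6784000 / 343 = 19778.43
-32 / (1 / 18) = -576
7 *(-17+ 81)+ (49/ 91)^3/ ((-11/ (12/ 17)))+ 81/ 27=185284273/ 410839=450.99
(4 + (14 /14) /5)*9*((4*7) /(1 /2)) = 10584 /5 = 2116.80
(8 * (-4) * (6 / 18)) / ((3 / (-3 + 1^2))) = 64 / 9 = 7.11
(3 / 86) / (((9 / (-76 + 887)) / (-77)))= -62447 / 258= -242.04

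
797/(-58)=-797/58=-13.74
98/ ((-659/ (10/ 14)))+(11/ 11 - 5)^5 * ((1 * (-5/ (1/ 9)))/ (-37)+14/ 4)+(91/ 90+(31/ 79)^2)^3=-20861147160503699241017437/ 4320929840989067847000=-4827.93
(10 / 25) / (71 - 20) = 2 / 255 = 0.01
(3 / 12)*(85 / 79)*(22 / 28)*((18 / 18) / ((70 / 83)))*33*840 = 7682895 / 1106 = 6946.56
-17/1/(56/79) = -1343/56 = -23.98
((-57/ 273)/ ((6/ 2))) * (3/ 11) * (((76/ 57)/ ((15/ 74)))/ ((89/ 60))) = -22496/ 267267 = -0.08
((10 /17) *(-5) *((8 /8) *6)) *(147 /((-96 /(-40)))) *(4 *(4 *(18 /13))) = -5292000 /221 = -23945.70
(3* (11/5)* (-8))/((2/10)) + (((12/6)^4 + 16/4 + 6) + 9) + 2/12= -1373/6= -228.83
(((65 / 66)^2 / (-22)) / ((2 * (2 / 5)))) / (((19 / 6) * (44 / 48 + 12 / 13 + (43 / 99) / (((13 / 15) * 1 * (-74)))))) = -10161125 / 1070221284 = -0.01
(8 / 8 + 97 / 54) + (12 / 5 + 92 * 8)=200123 / 270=741.20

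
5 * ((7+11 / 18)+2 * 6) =1765 / 18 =98.06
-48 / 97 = -0.49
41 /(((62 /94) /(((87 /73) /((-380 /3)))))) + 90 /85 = 6928821 /14618980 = 0.47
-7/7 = -1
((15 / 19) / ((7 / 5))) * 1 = 75 / 133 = 0.56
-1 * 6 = -6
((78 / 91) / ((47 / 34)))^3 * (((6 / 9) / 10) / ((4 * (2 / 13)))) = 0.03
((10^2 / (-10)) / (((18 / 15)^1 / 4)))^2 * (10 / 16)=6250 / 9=694.44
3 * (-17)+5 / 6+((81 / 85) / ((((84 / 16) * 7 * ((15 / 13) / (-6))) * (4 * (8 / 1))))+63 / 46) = -280495319 / 5747700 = -48.80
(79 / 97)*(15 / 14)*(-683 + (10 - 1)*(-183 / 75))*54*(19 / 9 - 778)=87501626712 / 3395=25773675.03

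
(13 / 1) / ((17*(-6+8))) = 13 / 34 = 0.38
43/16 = 2.69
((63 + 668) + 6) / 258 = 2.86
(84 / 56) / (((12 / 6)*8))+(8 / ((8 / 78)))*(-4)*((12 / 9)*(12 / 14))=-79851 / 224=-356.48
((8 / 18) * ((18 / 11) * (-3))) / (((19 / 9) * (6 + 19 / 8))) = -1728 / 14003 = -0.12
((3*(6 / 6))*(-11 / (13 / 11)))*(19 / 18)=-2299 / 78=-29.47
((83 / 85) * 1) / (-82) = -83 / 6970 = -0.01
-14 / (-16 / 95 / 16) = 1330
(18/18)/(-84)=-1/84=-0.01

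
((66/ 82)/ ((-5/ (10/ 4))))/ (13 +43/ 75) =-0.03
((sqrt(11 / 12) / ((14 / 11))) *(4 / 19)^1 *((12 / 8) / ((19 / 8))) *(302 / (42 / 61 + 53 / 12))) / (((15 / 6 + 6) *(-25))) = -19453632 *sqrt(33) / 4013444575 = -0.03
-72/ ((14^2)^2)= -9/ 4802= -0.00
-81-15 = -96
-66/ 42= -11/ 7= -1.57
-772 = -772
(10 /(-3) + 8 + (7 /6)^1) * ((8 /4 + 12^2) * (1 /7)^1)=365 /3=121.67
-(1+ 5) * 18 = -108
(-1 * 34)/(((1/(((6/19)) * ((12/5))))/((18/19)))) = -24.41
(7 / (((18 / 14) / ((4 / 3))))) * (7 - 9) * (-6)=784 / 9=87.11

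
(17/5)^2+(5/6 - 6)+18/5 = 1499/150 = 9.99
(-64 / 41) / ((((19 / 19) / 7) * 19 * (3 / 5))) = -2240 / 2337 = -0.96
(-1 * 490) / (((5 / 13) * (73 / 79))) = -1378.71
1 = 1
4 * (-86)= -344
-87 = -87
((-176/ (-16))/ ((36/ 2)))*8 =44/ 9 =4.89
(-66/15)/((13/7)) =-154/65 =-2.37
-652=-652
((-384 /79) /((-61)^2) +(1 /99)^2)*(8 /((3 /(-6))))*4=222056000 /2881092159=0.08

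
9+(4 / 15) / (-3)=401 / 45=8.91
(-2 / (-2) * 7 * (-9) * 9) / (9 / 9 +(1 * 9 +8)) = -63 / 2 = -31.50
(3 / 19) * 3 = 9 / 19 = 0.47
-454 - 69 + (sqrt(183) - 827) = -1336.47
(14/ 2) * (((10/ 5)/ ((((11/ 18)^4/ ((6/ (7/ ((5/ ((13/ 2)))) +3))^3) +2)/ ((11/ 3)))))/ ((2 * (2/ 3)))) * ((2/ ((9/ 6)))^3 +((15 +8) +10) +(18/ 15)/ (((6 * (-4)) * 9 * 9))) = 30877101763200/ 71287056601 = 433.14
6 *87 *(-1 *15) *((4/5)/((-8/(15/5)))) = 2349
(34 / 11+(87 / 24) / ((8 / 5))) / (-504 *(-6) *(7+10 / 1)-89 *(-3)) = 1257 / 12126400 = 0.00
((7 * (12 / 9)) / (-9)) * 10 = -280 / 27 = -10.37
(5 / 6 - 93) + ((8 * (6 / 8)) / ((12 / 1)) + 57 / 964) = -264929 / 2892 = -91.61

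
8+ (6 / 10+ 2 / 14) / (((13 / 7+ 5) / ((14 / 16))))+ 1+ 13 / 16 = 9511 / 960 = 9.91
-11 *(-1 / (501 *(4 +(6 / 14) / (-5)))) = 385 / 68637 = 0.01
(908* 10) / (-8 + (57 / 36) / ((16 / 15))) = -581120 / 417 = -1393.57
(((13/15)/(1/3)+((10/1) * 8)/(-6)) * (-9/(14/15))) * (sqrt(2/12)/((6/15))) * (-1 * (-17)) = 5865 * sqrt(6)/8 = 1795.78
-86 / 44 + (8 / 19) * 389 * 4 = 273039 / 418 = 653.20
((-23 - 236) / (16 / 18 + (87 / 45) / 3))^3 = -58637179125 / 12167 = -4819362.14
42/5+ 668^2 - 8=2231122/5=446224.40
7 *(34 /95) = 238 /95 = 2.51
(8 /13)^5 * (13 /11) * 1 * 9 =294912 /314171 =0.94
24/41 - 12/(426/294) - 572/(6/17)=-14220494/8733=-1628.36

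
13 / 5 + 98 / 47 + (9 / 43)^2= 2054784 / 434515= 4.73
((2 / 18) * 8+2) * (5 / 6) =65 / 27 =2.41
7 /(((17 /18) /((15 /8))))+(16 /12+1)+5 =4331 /204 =21.23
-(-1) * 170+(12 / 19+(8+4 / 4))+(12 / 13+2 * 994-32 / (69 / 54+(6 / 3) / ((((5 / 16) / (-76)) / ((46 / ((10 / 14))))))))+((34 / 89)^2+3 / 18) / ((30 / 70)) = 1076813112379374619 / 496390776149502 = 2169.29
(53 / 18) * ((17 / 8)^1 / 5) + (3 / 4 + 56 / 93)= 2.60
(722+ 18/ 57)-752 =-564/ 19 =-29.68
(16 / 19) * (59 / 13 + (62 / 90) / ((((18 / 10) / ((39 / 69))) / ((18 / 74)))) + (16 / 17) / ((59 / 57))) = 8788743424 / 1897448319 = 4.63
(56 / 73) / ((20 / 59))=2.26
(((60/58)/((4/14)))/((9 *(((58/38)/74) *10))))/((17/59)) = 290339/42891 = 6.77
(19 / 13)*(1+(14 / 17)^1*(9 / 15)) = 2413 / 1105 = 2.18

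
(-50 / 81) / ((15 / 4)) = -40 / 243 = -0.16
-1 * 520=-520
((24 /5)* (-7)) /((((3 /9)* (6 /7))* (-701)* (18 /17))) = 1666 /10515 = 0.16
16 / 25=0.64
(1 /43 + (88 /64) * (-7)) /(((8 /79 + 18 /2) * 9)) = -28993 /247336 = -0.12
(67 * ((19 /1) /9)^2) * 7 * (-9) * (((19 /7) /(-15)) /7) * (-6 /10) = -291.78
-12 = -12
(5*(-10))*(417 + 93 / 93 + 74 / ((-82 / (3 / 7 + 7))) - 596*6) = 45413500 / 287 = 158235.19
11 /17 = 0.65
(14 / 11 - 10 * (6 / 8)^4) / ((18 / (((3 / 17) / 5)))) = -2663 / 718080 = -0.00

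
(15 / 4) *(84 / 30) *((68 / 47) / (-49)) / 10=-51 / 1645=-0.03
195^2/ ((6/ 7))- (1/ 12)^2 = 6388199/ 144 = 44362.49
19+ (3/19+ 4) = 440/19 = 23.16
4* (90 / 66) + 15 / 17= 1185 / 187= 6.34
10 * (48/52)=120/13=9.23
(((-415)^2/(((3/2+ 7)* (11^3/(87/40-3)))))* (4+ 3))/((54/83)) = -20012545/148104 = -135.12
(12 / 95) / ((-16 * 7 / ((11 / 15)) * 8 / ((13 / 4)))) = -143 / 425600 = -0.00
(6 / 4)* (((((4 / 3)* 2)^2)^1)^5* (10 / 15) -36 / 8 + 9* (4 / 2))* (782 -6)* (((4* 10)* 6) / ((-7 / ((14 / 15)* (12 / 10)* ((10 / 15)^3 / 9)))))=-85417118864384 / 4782969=-17858597.63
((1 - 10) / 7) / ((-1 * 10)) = 9 / 70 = 0.13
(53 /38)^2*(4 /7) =2809 /2527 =1.11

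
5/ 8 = 0.62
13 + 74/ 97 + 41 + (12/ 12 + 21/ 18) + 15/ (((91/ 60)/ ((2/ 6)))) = 3189703/ 52962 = 60.23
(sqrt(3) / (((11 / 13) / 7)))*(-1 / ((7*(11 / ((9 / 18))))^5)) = -13*sqrt(3) / 136112574752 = -0.00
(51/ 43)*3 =153/ 43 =3.56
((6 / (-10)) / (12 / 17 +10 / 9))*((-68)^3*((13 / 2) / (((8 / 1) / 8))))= 674897.75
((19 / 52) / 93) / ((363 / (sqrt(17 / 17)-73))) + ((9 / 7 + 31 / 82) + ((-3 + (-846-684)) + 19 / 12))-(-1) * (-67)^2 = 496975151789 / 167939772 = 2959.25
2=2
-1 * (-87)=87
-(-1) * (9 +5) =14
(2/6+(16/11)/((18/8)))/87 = 97/8613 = 0.01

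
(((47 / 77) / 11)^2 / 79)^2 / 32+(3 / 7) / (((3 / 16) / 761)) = 178790484652362707777 / 102786908062295072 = 1739.43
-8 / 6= -4 / 3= -1.33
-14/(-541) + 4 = 2178/541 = 4.03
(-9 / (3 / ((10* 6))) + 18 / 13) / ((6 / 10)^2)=-496.15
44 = 44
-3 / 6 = -0.50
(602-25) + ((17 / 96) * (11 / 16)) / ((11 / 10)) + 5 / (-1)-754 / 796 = 87292051 / 152832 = 571.16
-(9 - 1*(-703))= -712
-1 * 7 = -7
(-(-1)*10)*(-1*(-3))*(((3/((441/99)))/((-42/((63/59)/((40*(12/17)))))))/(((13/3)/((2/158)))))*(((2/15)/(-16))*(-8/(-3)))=561/475049120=0.00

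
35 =35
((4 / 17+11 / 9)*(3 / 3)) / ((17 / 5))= 1115 / 2601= 0.43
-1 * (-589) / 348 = 589 / 348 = 1.69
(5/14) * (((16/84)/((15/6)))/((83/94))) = 376/12201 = 0.03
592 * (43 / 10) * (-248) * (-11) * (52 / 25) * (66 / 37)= 3220698624 / 125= 25765588.99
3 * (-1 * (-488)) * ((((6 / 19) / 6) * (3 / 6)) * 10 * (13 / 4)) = 23790 / 19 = 1252.11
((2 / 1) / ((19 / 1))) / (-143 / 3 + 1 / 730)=-4380 / 1983353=-0.00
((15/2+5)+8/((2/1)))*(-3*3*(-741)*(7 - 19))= -1320462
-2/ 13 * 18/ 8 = -9/ 26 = -0.35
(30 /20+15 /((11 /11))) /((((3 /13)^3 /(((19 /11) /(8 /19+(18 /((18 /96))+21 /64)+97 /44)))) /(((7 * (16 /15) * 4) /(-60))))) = -31267844608 /2680300125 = -11.67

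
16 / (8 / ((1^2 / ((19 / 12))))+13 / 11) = 528 / 457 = 1.16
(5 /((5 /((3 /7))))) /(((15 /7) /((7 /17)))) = 7 /85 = 0.08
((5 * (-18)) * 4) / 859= -360 / 859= -0.42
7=7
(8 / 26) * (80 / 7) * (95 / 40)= 8.35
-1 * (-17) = 17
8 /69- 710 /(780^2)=160607 /1399320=0.11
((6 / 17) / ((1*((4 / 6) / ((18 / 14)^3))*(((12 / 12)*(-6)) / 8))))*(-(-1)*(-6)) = 52488 / 5831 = 9.00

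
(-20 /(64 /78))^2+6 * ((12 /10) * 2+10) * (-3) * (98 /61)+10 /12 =13843019 /58560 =236.39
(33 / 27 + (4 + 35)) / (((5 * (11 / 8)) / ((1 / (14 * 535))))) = 1448 / 1853775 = 0.00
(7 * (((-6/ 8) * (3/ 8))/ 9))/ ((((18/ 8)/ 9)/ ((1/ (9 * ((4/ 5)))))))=-0.12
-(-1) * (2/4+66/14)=73/14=5.21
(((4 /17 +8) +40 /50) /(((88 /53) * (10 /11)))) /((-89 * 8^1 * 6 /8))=-424 /37825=-0.01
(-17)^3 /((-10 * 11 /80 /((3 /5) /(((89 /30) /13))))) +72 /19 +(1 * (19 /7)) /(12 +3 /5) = 77095654847 /8203041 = 9398.42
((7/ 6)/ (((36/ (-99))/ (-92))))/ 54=1771/ 324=5.47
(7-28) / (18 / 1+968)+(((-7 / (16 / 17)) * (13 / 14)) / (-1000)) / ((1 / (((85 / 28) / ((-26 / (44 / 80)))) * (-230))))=28520281 / 353382400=0.08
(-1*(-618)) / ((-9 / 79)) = -16274 / 3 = -5424.67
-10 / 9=-1.11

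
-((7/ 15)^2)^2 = -2401/ 50625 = -0.05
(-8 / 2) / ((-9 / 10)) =40 / 9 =4.44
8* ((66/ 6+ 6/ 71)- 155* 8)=-698024/ 71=-9831.32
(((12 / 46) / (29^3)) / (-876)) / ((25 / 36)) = -0.00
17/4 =4.25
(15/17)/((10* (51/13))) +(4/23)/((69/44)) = 122359/917286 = 0.13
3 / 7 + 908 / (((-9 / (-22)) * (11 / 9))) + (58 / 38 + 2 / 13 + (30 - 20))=3160800 / 1729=1828.11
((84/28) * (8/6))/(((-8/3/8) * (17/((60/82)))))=-360/697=-0.52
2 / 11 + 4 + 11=167 / 11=15.18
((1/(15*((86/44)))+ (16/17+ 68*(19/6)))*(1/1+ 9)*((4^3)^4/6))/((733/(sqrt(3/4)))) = 7146100.60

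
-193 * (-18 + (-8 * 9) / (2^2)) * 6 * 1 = 41688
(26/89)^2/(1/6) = 4056/7921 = 0.51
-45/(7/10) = -450/7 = -64.29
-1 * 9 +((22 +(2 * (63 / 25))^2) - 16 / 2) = 19001 / 625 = 30.40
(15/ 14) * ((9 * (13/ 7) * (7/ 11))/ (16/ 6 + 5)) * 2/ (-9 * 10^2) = -117/ 35420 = -0.00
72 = 72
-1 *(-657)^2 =-431649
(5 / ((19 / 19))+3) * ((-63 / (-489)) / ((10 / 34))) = 2856 / 815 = 3.50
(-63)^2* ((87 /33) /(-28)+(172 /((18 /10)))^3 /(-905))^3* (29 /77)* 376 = -503803513457218.87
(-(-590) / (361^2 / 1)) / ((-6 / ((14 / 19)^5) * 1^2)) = -158658080 / 968063093337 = -0.00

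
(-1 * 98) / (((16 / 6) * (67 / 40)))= -1470 / 67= -21.94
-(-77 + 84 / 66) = 833 / 11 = 75.73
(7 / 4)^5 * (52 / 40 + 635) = 106942941 / 10240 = 10443.65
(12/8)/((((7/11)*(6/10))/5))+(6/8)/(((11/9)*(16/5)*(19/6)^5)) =3745214555/190659623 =19.64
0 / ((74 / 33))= 0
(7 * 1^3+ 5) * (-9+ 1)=-96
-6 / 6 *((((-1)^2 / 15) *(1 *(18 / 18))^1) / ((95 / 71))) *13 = -923 / 1425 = -0.65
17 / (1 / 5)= 85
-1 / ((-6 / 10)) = 5 / 3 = 1.67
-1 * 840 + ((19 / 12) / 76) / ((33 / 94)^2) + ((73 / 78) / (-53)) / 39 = -98302330825 / 117050076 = -839.83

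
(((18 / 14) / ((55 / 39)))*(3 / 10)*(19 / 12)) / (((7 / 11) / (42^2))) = 60021 / 50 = 1200.42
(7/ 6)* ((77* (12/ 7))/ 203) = 22/ 29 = 0.76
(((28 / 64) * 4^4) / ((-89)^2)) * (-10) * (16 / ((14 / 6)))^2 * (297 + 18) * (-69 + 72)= -49766400 / 7921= -6282.84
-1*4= -4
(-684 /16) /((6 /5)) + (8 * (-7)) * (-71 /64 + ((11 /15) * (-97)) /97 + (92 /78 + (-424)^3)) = 554918174917 /130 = 4268601345.52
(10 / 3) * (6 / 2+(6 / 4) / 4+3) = 85 / 4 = 21.25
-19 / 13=-1.46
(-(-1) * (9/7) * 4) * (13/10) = 234/35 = 6.69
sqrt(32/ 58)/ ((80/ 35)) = 7 * sqrt(29)/ 116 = 0.32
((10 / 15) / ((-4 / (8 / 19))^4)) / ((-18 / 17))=-272 / 3518667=-0.00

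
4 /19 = 0.21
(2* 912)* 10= 18240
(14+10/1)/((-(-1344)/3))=3/56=0.05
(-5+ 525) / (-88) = -65 / 11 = -5.91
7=7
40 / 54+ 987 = 26669 / 27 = 987.74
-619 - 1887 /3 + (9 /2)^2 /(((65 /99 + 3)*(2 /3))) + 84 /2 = -3468519 /2896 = -1197.69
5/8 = 0.62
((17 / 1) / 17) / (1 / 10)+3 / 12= 41 / 4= 10.25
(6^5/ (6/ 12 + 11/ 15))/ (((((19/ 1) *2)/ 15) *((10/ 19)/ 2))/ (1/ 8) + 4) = 174960/ 259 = 675.52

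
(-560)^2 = 313600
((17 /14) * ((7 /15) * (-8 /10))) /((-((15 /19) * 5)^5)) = 0.00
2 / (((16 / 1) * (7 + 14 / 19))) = 19 / 1176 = 0.02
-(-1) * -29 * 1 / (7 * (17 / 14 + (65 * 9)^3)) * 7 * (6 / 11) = -2436 / 30831050437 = -0.00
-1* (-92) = 92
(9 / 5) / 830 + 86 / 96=89441 / 99600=0.90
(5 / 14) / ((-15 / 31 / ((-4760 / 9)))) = 10540 / 27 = 390.37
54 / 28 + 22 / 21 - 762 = -31879 / 42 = -759.02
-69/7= -9.86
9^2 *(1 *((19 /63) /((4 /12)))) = 513 /7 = 73.29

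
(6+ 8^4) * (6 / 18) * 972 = 1329048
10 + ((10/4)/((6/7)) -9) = 47/12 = 3.92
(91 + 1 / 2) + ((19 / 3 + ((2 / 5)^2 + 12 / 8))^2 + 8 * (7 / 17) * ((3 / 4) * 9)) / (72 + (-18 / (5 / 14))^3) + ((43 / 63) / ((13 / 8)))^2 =12384963315097141 / 135095307852960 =91.68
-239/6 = -39.83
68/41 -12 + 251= 9867/41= 240.66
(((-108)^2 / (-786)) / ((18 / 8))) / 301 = -864 / 39431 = -0.02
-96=-96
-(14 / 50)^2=-49 / 625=-0.08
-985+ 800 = -185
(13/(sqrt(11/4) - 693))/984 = -273/14320070 - 13 * sqrt(11)/945124620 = -0.00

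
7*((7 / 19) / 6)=0.43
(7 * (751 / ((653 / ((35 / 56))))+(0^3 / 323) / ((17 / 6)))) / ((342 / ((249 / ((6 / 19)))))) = 11.60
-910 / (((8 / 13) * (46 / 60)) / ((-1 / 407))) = 88725 / 18722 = 4.74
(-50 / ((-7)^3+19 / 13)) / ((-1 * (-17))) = 65 / 7548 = 0.01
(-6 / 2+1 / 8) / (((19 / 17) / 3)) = -1173 / 152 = -7.72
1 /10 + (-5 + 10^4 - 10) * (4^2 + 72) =8786801 /10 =878680.10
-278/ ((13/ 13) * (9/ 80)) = -22240/ 9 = -2471.11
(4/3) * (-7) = -28/3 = -9.33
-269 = -269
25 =25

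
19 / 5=3.80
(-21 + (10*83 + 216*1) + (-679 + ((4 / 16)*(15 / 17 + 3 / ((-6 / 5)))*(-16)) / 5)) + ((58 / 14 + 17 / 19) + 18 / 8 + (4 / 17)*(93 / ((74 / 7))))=356.65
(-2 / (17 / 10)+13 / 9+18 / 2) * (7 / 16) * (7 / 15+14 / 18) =34741 / 6885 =5.05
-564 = -564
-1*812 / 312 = -203 / 78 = -2.60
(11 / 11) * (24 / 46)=12 / 23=0.52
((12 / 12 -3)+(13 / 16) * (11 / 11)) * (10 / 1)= -95 / 8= -11.88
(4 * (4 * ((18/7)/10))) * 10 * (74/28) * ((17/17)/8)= 666/49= 13.59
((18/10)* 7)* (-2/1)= -126/5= -25.20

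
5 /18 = 0.28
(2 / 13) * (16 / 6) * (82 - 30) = 64 / 3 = 21.33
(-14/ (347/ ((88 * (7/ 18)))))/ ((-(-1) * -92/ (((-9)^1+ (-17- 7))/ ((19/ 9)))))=-35574/ 151639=-0.23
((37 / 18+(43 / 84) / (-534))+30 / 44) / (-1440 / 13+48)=-1032499 / 23683968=-0.04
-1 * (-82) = 82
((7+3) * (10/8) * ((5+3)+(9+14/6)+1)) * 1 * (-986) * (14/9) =-10525550/27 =-389835.19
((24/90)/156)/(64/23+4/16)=92/163215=0.00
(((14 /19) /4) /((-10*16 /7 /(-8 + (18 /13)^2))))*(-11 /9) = -138523 /2311920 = -0.06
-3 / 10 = -0.30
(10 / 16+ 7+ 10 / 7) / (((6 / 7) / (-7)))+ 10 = -1023 / 16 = -63.94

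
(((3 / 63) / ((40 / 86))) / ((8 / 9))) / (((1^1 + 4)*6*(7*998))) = 43 / 78243200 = 0.00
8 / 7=1.14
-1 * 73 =-73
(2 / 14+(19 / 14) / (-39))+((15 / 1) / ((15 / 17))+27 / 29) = 285631 / 15834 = 18.04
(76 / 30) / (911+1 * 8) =38 / 13785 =0.00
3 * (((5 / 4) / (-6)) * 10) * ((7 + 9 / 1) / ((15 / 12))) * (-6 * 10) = 4800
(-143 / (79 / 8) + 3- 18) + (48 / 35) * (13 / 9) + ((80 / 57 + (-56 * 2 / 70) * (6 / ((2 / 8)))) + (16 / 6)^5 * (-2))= -4266297059 / 12766005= -334.19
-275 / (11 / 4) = -100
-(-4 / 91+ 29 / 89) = -2283 / 8099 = -0.28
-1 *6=-6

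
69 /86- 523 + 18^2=-17045 /86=-198.20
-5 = -5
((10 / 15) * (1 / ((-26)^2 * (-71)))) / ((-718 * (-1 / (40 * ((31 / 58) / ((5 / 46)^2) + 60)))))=-152596 / 1873823835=-0.00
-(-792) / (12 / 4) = 264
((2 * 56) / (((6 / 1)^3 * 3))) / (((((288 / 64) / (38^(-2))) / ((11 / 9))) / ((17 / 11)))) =119 / 2368521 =0.00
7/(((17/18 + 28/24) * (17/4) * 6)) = 42/323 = 0.13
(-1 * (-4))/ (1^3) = 4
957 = 957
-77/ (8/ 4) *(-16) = 616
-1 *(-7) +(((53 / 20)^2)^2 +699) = 755.32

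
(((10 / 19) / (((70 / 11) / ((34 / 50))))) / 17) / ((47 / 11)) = 121 / 156275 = 0.00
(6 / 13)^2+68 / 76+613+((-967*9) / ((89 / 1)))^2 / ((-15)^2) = 656.61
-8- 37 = -45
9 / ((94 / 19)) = 171 / 94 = 1.82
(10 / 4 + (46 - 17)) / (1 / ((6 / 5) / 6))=63 / 10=6.30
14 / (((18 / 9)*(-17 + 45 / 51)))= -119 / 274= -0.43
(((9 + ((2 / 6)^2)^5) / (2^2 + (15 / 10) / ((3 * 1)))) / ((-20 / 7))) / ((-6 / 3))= 0.35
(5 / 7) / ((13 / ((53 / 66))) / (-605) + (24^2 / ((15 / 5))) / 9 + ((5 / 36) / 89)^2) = 149621353200 / 4463086566029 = 0.03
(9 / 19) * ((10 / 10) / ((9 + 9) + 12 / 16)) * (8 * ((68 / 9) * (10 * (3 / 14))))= 2176 / 665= 3.27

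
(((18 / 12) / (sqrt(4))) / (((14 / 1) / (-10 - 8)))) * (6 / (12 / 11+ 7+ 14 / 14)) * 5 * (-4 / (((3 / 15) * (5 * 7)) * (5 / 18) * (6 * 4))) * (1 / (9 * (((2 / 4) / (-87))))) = -25839 / 4900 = -5.27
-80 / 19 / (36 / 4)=-80 / 171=-0.47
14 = 14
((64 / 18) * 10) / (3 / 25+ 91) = 4000 / 10251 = 0.39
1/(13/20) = 20/13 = 1.54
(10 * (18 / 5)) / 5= 36 / 5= 7.20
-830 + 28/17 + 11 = -13895/17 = -817.35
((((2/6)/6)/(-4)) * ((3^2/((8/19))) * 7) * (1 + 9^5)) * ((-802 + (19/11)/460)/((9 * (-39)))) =-3187090491865/11366784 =-280386.30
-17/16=-1.06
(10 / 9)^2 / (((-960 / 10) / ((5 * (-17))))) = 2125 / 1944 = 1.09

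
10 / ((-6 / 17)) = -85 / 3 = -28.33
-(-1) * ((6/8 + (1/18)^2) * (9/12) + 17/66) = 977/1188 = 0.82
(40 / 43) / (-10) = -4 / 43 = -0.09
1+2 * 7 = 15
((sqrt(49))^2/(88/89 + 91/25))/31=109025/319269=0.34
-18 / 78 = -3 / 13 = -0.23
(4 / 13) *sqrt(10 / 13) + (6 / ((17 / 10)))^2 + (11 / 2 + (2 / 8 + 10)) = 4 *sqrt(130) / 169 + 32607 / 1156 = 28.48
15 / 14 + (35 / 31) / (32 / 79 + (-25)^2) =23012965 / 21442638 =1.07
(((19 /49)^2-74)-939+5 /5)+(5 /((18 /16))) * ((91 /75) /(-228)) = -18695062427 /18475695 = -1011.87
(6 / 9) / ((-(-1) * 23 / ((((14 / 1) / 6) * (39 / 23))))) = 182 / 1587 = 0.11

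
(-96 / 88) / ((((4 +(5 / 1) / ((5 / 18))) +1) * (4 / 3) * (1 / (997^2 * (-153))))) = 1368750393 / 253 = 5410080.60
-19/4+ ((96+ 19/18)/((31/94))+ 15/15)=324251/1116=290.55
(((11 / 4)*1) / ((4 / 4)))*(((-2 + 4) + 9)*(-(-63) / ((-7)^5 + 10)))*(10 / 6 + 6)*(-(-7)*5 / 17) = -61985 / 34612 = -1.79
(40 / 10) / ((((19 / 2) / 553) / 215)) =951160 / 19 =50061.05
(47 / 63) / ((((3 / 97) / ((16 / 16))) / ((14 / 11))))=9118 / 297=30.70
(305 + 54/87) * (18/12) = 26589/58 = 458.43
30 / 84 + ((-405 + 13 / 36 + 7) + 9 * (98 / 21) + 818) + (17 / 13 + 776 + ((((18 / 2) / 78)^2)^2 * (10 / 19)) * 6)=42393427255 / 34187517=1240.03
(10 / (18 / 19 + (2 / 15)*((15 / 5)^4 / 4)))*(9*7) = 1900 / 11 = 172.73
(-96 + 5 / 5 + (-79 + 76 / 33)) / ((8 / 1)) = -2833 / 132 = -21.46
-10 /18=-0.56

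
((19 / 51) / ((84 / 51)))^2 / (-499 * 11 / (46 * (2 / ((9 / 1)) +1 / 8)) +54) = -10925 / 61852896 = -0.00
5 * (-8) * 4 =-160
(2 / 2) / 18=1 / 18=0.06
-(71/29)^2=-5041/841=-5.99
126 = 126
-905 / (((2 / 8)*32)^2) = -14.14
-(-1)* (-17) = -17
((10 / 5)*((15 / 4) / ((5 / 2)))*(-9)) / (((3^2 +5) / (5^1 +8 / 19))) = -2781 / 266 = -10.45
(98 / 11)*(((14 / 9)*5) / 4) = 1715 / 99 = 17.32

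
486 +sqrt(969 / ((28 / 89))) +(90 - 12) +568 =1187.50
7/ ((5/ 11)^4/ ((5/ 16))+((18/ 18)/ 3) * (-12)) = -102487/ 56564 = -1.81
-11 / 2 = -5.50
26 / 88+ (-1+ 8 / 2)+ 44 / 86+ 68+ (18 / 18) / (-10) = 678349 / 9460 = 71.71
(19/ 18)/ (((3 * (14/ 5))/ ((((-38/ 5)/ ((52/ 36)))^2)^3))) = 281505239019792/ 105586446875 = 2666.11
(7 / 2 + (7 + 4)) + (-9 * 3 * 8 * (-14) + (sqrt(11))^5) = 3439.81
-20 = -20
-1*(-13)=13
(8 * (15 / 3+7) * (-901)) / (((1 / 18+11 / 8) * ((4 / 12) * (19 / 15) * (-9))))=31138560 / 1957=15911.37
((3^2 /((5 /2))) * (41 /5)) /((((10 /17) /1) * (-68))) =-369 /500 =-0.74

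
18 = 18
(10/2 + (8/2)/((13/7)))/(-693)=-31/3003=-0.01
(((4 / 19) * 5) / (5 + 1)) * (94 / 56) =0.29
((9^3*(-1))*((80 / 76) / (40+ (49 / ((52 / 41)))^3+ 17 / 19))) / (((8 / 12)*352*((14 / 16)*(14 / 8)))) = -3075096960 / 83097899643913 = -0.00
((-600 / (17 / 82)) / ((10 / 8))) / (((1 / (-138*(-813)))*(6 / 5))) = -3679963200 / 17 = -216468423.53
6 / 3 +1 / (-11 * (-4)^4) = 5631 / 2816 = 2.00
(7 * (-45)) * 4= -1260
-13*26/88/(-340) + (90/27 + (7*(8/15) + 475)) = 21635659/44880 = 482.08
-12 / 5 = -2.40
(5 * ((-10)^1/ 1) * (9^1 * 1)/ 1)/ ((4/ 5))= -1125/ 2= -562.50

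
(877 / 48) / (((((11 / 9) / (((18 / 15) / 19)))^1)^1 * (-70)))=-7893 / 585200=-0.01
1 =1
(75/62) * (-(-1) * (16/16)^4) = 75/62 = 1.21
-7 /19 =-0.37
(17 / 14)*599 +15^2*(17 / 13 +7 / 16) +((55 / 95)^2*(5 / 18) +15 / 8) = 5307639703 / 4730544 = 1121.99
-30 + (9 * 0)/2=-30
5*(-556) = -2780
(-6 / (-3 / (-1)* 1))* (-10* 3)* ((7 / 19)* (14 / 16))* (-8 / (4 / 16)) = -11760 / 19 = -618.95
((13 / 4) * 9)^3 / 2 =1601613 / 128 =12512.60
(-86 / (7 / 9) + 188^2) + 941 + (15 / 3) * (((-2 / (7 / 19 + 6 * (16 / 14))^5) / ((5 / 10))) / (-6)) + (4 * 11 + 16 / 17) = 10598051983094952994985 / 292607298452145957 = 36219.37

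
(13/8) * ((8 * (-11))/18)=-143/18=-7.94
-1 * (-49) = 49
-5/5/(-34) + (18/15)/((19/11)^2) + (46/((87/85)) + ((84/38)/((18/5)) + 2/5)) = 247675369/5339190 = 46.39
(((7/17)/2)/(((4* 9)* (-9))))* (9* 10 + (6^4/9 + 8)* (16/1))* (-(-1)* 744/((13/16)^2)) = -10777088/5967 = -1806.11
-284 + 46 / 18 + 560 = 2507 / 9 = 278.56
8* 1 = 8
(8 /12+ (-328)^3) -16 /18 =-317587970 /9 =-35287552.22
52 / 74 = 26 / 37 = 0.70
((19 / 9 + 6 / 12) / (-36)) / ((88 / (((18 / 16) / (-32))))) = 47 / 1622016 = 0.00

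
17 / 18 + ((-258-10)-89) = -6409 / 18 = -356.06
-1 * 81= -81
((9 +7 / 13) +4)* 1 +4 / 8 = 365 / 26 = 14.04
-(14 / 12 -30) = 173 / 6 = 28.83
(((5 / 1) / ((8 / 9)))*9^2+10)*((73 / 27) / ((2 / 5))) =1359625 / 432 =3147.28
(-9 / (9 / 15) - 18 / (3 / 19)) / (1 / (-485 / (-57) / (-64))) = 20855 / 1216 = 17.15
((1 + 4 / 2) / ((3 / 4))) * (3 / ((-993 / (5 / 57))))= -20 / 18867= -0.00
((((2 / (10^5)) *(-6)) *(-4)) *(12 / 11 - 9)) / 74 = -261 / 5087500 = -0.00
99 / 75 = 33 / 25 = 1.32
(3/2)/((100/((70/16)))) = 21/320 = 0.07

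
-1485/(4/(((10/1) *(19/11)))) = -12825/2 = -6412.50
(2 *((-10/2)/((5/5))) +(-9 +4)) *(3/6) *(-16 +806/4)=-5565/4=-1391.25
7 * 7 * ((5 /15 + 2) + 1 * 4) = 931 /3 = 310.33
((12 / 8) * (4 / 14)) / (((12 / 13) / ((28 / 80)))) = 13 / 80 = 0.16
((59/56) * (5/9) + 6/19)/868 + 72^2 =43089250741/8311968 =5184.00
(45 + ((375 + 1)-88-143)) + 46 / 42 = 4013 / 21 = 191.10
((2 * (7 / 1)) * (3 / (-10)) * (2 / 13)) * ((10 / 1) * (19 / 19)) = -84 / 13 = -6.46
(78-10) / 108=17 / 27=0.63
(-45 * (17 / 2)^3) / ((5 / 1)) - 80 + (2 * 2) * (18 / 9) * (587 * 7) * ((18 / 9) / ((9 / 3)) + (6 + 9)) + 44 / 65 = 794645621 / 1560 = 509388.22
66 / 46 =33 / 23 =1.43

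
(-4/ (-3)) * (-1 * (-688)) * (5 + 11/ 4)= 21328/ 3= 7109.33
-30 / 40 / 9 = -0.08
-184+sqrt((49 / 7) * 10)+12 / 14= -1282 / 7+sqrt(70)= -174.78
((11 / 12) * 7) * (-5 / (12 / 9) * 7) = -2695 / 16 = -168.44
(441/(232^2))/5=441/269120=0.00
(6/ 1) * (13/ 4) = 39/ 2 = 19.50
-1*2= -2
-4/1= -4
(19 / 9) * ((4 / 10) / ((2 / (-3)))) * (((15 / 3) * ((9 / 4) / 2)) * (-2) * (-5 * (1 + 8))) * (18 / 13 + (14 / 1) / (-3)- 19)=14288.37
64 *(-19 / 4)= -304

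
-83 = -83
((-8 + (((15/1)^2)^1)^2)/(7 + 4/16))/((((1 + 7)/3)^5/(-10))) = -61499655/118784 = -517.74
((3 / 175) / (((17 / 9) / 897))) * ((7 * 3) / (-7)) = -72657 / 2975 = -24.42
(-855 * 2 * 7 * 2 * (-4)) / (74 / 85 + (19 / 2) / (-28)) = 50646400 / 281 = 180236.30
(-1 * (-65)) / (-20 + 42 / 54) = -3.38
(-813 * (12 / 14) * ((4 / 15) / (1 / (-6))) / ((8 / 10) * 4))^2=5948721 / 49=121402.47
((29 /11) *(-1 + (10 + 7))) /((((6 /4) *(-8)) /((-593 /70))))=34394 /1155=29.78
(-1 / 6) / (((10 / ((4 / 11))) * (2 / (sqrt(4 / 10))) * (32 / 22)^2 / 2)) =-11 * sqrt(10) / 19200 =-0.00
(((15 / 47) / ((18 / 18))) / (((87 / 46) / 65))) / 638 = 7475 / 434797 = 0.02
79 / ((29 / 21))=1659 / 29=57.21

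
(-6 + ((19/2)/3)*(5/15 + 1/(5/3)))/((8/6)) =-137/60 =-2.28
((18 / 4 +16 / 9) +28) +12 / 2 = 725 / 18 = 40.28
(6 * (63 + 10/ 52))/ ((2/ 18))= 3412.38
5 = 5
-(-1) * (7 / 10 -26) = -253 / 10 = -25.30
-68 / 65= -1.05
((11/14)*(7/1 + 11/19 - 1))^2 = 1890625/70756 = 26.72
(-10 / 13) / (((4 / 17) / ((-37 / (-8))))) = -3145 / 208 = -15.12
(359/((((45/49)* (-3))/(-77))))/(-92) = -109.06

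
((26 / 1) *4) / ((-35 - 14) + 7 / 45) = -2340 / 1099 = -2.13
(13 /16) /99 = 0.01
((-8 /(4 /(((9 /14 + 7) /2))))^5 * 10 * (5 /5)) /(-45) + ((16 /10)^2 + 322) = 370275500387 /60505200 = 6119.73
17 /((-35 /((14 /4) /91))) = -17 /910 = -0.02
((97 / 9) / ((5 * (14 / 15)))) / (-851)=-97 / 35742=-0.00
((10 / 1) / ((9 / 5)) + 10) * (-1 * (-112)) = 1742.22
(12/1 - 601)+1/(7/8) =-4115/7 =-587.86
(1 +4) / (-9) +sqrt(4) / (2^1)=4 / 9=0.44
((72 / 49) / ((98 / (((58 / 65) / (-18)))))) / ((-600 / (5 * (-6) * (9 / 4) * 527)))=-137547 / 3121300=-0.04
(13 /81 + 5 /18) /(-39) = -71 /6318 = -0.01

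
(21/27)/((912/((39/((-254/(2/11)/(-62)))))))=2821/1911096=0.00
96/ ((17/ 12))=1152/ 17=67.76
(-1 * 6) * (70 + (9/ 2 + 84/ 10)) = -2487/ 5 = -497.40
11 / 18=0.61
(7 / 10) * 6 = 21 / 5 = 4.20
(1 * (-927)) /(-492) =309 /164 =1.88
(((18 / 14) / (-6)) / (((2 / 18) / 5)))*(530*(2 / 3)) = -23850 / 7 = -3407.14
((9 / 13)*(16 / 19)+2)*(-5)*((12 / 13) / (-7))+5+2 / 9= 1400939 / 202293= 6.93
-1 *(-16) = 16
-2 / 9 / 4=-1 / 18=-0.06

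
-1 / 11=-0.09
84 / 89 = 0.94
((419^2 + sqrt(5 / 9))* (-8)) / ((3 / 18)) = -8426928 - 16* sqrt(5) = -8426963.78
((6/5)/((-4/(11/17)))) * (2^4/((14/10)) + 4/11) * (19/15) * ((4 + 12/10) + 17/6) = -1039433/44625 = -23.29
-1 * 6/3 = -2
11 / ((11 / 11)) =11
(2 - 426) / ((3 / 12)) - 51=-1747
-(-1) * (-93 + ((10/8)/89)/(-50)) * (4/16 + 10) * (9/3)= -40722963/14240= -2859.76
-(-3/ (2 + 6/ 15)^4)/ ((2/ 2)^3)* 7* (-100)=-109375/ 1728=-63.30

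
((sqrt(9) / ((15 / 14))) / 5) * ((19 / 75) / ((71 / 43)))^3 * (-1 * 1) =-7634739182 / 3774842578125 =-0.00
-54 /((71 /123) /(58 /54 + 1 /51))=-123492 /1207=-102.31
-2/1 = -2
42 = 42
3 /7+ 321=321.43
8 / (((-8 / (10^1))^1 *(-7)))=10 / 7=1.43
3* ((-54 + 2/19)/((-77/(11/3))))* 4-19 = 1569/133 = 11.80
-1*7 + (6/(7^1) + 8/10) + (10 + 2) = 233/35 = 6.66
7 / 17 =0.41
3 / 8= 0.38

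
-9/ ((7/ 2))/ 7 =-18/ 49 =-0.37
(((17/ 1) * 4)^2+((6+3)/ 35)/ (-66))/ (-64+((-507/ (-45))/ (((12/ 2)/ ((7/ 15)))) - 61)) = -480664395/ 12902659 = -37.25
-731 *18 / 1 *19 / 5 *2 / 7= -500004 / 35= -14285.83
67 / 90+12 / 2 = 607 / 90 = 6.74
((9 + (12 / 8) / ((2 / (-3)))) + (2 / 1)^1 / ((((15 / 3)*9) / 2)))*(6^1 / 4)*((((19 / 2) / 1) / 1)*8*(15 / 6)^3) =584725 / 48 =12181.77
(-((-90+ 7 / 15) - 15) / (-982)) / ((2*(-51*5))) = 392 / 1878075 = 0.00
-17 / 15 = -1.13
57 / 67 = 0.85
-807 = -807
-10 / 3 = -3.33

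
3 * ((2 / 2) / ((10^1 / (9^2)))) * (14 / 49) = 243 / 35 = 6.94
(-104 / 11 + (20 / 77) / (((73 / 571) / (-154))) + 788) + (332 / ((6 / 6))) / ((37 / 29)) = 21566768 / 29711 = 725.88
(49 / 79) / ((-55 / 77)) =-343 / 395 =-0.87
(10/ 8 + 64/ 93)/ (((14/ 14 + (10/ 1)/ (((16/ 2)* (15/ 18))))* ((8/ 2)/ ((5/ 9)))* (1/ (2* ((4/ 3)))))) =721/ 2511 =0.29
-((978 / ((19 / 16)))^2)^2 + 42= -59956372581415734 / 130321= -460066854777.17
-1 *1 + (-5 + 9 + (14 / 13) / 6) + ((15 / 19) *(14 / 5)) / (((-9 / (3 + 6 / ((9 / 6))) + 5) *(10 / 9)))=27529 / 7410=3.72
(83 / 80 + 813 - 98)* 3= 171849 / 80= 2148.11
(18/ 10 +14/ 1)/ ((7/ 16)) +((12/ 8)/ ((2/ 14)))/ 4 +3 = 11687/ 280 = 41.74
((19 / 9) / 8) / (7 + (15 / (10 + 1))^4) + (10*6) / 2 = 331000099 / 11024064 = 30.03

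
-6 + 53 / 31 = -133 / 31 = -4.29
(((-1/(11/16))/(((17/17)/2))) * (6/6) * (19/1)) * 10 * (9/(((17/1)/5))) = -1463.10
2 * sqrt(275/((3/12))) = 20 * sqrt(11) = 66.33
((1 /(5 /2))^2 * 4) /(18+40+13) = 16 /1775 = 0.01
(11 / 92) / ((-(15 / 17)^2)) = -0.15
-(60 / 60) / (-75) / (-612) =-0.00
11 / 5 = 2.20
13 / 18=0.72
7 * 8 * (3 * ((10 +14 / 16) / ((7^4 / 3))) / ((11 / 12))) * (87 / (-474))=-136242 / 298067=-0.46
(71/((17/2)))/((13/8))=5.14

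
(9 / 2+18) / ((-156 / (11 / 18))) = -55 / 624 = -0.09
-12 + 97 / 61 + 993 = 59938 / 61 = 982.59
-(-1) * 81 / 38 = 81 / 38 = 2.13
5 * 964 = 4820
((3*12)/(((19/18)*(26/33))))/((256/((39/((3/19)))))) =2673/64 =41.77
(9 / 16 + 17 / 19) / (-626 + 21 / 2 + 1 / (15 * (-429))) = -2850705 / 1204066024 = -0.00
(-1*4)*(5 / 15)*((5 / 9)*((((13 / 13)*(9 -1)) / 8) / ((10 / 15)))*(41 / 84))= -205 / 378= -0.54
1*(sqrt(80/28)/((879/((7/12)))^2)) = 7*sqrt(35)/55630152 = 0.00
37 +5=42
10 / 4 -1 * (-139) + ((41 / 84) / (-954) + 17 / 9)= 11490571 / 80136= 143.39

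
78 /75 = 26 /25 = 1.04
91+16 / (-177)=90.91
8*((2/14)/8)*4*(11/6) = 1.05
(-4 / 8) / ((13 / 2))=-1 / 13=-0.08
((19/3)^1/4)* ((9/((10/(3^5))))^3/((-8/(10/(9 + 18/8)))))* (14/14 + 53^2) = -2068437990771/400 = -5171094976.93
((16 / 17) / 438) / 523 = 8 / 1947129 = 0.00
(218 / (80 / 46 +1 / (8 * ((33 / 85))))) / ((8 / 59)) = 9762258 / 12515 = 780.04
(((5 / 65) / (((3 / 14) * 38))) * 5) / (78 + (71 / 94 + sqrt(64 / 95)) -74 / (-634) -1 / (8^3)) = 803164531346240000 / 1340972767455683074401 -16293417787064320 * sqrt(95) / 25478482581657978413619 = 0.00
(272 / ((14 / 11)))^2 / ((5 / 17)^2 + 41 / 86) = 55623649664 / 685951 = 81089.83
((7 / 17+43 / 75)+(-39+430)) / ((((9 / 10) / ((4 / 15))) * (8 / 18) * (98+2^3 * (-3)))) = 499781 / 141525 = 3.53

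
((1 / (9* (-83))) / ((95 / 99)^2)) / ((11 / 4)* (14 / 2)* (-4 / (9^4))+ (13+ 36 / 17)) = -0.00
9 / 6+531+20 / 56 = 3730 / 7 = 532.86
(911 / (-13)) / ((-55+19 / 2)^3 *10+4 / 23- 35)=83812 / 1126630297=0.00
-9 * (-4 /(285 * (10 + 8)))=2 /285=0.01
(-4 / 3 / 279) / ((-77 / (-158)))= -632 / 64449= -0.01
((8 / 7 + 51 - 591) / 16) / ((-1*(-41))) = -23 / 28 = -0.82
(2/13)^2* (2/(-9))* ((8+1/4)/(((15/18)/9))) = -396/845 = -0.47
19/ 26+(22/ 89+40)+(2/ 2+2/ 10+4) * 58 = 3963627/ 11570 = 342.58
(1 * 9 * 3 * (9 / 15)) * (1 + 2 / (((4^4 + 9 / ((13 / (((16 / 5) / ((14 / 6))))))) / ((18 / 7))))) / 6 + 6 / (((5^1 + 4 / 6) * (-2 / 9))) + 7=24790807 / 4968760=4.99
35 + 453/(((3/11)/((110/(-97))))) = -179315/97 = -1848.61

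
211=211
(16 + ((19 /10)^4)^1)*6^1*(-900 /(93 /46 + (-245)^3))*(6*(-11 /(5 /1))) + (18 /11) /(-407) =-54794338785612 /378576047298625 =-0.14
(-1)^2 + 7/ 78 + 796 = 62173/ 78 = 797.09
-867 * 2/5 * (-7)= 12138/5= 2427.60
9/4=2.25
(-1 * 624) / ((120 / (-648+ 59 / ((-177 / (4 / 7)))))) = 353912 / 105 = 3370.59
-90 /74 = -1.22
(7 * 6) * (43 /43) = 42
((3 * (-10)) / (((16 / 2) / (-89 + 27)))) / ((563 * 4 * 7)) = 465 / 31528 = 0.01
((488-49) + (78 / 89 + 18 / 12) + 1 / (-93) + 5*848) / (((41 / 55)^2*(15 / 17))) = 797039438195 / 83481822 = 9547.46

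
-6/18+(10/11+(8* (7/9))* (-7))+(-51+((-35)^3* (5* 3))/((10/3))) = -193031.48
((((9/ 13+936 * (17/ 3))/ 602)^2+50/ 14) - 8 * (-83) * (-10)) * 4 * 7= -401700916419/ 2187367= -183645.87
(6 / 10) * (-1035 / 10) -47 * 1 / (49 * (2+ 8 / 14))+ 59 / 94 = -1831241 / 29610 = -61.85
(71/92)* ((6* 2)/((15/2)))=142/115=1.23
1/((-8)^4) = 0.00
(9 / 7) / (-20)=-9 / 140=-0.06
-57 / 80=-0.71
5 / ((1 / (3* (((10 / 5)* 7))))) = 210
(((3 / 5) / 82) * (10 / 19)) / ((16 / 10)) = 0.00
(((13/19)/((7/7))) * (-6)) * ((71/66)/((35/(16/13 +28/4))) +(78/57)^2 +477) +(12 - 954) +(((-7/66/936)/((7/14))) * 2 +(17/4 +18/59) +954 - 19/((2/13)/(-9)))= -45875569191658/54686566935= -838.88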